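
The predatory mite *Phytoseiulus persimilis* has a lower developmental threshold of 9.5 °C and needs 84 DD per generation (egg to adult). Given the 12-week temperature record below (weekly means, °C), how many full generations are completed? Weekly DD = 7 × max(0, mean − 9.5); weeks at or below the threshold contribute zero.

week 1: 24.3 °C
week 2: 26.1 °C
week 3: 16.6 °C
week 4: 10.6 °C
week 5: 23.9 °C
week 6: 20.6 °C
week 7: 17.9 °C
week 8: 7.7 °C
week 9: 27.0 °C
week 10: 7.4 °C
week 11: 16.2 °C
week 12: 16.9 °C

8 generations

Weekly DD (7 × max(0, T̄ − 9.5)): 103.6, 116.2, 49.7, 7.7, 100.8, 77.7, 58.8, 0.0, 122.5, 0.0, 46.9, 51.8.
Season total = 735.7 DD.
Complete generations = ⌊735.7 / 84⌋ = 8.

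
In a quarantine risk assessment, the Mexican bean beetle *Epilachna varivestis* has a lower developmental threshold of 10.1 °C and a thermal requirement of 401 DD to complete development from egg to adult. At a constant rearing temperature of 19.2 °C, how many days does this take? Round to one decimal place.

44.1 days

Daily accumulation = 19.2 − 10.1 = 9.1 DD/day.
Duration = 401 / 9.1 = 44.066 ≈ 44.1 days.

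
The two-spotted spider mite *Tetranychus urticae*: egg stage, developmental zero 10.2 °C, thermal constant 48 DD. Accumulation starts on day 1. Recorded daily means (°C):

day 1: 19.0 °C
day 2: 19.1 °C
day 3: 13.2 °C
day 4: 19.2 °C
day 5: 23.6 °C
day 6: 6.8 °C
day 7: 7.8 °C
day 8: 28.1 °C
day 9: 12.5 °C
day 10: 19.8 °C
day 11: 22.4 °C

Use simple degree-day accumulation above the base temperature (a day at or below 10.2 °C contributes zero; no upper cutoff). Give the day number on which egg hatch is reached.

Daily DD above 10.2 °C: 8.8, 8.9, 3.0, 9.0, 13.4, 0.0, 0.0, 17.9, 2.3, 9.6, 12.2.
Cumulative: 8.8, 17.7, 20.7, 29.7, 43.1, 43.1, 43.1, 61.0, 63.3, 72.9, 85.1.
The total first reaches 48 DD on day 8.

day 8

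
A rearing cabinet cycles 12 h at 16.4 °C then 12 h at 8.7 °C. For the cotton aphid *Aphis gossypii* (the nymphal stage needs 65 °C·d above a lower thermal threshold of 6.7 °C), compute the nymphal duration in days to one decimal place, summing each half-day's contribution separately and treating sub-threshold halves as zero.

Day half: max(0, 16.4 − 6.7) × 0.5 = 9.7 × 0.5 = 4.85 DD.
Night half: max(0, 8.7 − 6.7) × 0.5 = 2.0 × 0.5 = 1.00 DD.
Per 24 h: 5.85 DD/day.
Duration = 65 / 5.85 = 11.111 ≈ 11.1 days.

11.1 days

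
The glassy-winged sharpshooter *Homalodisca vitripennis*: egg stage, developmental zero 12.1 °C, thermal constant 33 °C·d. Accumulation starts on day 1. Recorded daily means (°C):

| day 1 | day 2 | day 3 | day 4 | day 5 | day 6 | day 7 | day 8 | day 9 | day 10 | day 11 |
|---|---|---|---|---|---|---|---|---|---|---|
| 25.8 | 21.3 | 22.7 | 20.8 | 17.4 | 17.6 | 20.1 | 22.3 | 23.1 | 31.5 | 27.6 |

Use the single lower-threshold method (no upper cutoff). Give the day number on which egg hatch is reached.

Daily DD above 12.1 °C: 13.7, 9.2, 10.6, 8.7, 5.3, 5.5, 8.0, 10.2, 11.0, 19.4, 15.5.
Cumulative: 13.7, 22.9, 33.5, 42.2, 47.5, 53.0, 61.0, 71.2, 82.2, 101.6, 117.1.
The total first reaches 33 DD on day 3.

day 3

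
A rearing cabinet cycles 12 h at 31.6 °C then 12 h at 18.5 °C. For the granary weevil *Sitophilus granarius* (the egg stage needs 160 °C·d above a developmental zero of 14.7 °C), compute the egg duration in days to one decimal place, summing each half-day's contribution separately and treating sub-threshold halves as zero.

15.5 days

Day half: max(0, 31.6 − 14.7) × 0.5 = 16.9 × 0.5 = 8.45 DD.
Night half: max(0, 18.5 − 14.7) × 0.5 = 3.8 × 0.5 = 1.90 DD.
Per 24 h: 10.35 DD/day.
Duration = 160 / 10.35 = 15.459 ≈ 15.5 days.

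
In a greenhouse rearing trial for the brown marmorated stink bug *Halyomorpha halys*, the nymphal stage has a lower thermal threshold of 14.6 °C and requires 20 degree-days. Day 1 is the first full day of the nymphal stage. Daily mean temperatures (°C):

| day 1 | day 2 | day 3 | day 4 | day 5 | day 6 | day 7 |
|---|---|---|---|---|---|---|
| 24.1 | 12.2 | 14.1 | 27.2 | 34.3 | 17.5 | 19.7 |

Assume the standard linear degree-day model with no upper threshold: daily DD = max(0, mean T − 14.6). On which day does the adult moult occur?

Daily DD above 14.6 °C: 9.5, 0.0, 0.0, 12.6, 19.7, 2.9, 5.1.
Cumulative: 9.5, 9.5, 9.5, 22.1, 41.8, 44.7, 49.8.
The total first reaches 20 DD on day 4.

day 4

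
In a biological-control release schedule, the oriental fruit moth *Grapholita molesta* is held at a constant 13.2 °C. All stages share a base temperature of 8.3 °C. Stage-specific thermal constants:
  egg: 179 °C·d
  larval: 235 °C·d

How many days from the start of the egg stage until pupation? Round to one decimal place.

Daily accumulation at 13.2 °C = 13.2 − 8.3 = 4.9 DD/day.
Total K = 179 + 235 = 414 DD.
Total duration = 414 / 4.9 = 84.490 ≈ 84.5 days.

84.5 days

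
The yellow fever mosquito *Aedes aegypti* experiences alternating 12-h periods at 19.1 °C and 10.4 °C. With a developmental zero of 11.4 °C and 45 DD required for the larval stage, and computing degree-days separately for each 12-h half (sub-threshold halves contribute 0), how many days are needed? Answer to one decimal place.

11.7 days

Day half: max(0, 19.1 − 11.4) × 0.5 = 7.7 × 0.5 = 3.85 DD.
Night half: max(0, 10.4 − 11.4) × 0.5 = 0.0 × 0.5 = 0.00 DD.
Per 24 h: 3.85 DD/day.
Duration = 45 / 3.85 = 11.688 ≈ 11.7 days.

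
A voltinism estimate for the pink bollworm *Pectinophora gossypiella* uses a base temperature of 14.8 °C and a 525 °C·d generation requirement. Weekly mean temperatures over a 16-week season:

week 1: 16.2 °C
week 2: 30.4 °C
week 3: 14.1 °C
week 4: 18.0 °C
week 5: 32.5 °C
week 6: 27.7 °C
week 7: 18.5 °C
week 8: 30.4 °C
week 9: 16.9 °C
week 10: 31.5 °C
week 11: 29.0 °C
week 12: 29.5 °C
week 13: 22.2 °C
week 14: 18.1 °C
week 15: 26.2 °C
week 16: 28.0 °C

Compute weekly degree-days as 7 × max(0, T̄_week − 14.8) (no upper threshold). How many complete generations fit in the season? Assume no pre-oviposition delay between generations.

2 generations

Weekly DD (7 × max(0, T̄ − 14.8)): 9.8, 109.2, 0.0, 22.4, 123.9, 90.3, 25.9, 109.2, 14.7, 116.9, 99.4, 102.9, 51.8, 23.1, 79.8, 92.4.
Season total = 1071.7 DD.
Complete generations = ⌊1071.7 / 525⌋ = 2.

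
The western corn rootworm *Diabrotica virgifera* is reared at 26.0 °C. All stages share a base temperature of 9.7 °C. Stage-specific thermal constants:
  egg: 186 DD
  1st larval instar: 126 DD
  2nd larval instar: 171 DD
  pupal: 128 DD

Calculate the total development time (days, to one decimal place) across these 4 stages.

37.5 days

Daily accumulation at 26.0 °C = 26.0 − 9.7 = 16.3 DD/day.
Total K = 186 + 126 + 171 + 128 = 611 DD.
Total duration = 611 / 16.3 = 37.485 ≈ 37.5 days.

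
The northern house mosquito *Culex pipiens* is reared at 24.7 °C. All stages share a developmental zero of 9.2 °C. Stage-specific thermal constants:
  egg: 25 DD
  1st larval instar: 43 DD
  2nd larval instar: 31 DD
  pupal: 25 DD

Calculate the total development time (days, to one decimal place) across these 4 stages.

8.0 days

Daily accumulation at 24.7 °C = 24.7 − 9.2 = 15.5 DD/day.
Total K = 25 + 43 + 31 + 25 = 124 DD.
Total duration = 124 / 15.5 = 8.000 ≈ 8.0 days.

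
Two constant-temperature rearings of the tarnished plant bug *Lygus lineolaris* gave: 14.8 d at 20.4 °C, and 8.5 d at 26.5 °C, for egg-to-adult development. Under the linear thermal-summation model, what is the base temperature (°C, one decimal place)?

Under the model K = D·(T − T_b), so D₁·(T₁ − T_b) = D₂·(T₂ − T_b).
14.8·(20.4 − T_b) = 8.5·(26.5 − T_b)
T_b = (14.8·20.4 − 8.5·26.5) / (14.8 − 8.5) = 76.67 / 6.3 = 12.170 °C ≈ 12.2 °C.

12.2 °C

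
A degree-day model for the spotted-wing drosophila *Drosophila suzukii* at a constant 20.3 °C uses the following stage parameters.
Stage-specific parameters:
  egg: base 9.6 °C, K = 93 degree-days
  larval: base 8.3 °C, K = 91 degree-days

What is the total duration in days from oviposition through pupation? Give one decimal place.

16.3 days

egg: 93 / (20.3 − 9.6) = 93 / 10.7 = 8.692 d.
larval: 91 / (20.3 − 8.3) = 91 / 12.0 = 7.583 d.
Sum = 16.275 ≈ 16.3 days.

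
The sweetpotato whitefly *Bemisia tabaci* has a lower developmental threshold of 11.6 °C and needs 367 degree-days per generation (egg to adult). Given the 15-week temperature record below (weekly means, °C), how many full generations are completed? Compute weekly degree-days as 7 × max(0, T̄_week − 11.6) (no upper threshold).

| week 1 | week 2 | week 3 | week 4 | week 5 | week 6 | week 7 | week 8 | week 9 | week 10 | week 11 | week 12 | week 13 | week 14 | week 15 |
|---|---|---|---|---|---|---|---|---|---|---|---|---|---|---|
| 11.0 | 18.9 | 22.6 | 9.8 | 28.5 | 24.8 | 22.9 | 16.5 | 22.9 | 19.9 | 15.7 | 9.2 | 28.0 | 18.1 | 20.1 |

2 generations

Weekly DD (7 × max(0, T̄ − 11.6)): 0.0, 51.1, 77.0, 0.0, 118.3, 92.4, 79.1, 34.3, 79.1, 58.1, 28.7, 0.0, 114.8, 45.5, 59.5.
Season total = 837.9 DD.
Complete generations = ⌊837.9 / 367⌋ = 2.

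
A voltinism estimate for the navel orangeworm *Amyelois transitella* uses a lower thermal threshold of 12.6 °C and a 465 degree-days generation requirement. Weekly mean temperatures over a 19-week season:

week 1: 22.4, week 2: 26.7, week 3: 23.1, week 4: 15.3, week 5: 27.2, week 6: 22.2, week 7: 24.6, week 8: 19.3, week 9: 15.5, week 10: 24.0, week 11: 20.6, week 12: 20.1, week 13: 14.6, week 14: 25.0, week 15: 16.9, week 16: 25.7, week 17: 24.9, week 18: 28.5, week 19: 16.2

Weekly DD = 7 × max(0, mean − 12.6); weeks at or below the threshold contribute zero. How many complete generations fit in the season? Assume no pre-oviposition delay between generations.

2 generations

Weekly DD (7 × max(0, T̄ − 12.6)): 68.6, 98.7, 73.5, 18.9, 102.2, 67.2, 84.0, 46.9, 20.3, 79.8, 56.0, 52.5, 14.0, 86.8, 30.1, 91.7, 86.1, 111.3, 25.2.
Season total = 1213.8 DD.
Complete generations = ⌊1213.8 / 465⌋ = 2.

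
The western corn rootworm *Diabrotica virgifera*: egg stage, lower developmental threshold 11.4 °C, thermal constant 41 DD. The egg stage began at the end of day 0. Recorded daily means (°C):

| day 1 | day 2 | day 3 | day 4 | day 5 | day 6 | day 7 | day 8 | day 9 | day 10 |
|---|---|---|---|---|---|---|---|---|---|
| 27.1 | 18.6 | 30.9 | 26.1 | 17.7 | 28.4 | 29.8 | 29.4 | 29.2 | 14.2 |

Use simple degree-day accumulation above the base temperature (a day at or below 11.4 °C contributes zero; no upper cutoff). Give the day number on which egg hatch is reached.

Daily DD above 11.4 °C: 15.7, 7.2, 19.5, 14.7, 6.3, 17.0, 18.4, 18.0, 17.8, 2.8.
Cumulative: 15.7, 22.9, 42.4, 57.1, 63.4, 80.4, 98.8, 116.8, 134.6, 137.4.
The total first reaches 41 DD on day 3.

day 3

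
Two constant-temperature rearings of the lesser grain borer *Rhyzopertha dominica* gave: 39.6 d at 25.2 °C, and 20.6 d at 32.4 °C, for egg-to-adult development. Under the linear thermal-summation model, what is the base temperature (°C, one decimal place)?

17.4 °C

Equal thermal constants: D₁(T₁ − T_b) = D₂(T₂ − T_b).
39.6·(25.2 − T_b) = 20.6·(32.4 − T_b)
T_b = (39.6·25.2 − 20.6·32.4) / (39.6 − 20.6) = 330.48 / 19.0 = 17.394 °C ≈ 17.4 °C.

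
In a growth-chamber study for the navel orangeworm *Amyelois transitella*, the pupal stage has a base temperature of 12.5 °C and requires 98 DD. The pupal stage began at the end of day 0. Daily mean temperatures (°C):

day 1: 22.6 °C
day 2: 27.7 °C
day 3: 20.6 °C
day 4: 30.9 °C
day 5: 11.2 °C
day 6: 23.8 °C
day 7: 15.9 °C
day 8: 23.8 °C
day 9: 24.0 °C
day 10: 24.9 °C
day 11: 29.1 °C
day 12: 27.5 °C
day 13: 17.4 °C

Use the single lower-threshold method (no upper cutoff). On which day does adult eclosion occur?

Daily DD above 12.5 °C: 10.1, 15.2, 8.1, 18.4, 0.0, 11.3, 3.4, 11.3, 11.5, 12.4, 16.6, 15.0, 4.9.
Cumulative: 10.1, 25.3, 33.4, 51.8, 51.8, 63.1, 66.5, 77.8, 89.3, 101.7, 118.3, 133.3, 138.2.
The total first reaches 98 DD on day 10.

day 10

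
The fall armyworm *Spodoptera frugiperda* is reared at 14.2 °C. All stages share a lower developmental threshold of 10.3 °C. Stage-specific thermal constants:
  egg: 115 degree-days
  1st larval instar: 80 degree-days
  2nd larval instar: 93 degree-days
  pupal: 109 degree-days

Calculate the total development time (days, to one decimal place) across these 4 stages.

101.8 days

Daily accumulation at 14.2 °C = 14.2 − 10.3 = 3.9 DD/day.
Total K = 115 + 80 + 93 + 109 = 397 DD.
Total duration = 397 / 3.9 = 101.795 ≈ 101.8 days.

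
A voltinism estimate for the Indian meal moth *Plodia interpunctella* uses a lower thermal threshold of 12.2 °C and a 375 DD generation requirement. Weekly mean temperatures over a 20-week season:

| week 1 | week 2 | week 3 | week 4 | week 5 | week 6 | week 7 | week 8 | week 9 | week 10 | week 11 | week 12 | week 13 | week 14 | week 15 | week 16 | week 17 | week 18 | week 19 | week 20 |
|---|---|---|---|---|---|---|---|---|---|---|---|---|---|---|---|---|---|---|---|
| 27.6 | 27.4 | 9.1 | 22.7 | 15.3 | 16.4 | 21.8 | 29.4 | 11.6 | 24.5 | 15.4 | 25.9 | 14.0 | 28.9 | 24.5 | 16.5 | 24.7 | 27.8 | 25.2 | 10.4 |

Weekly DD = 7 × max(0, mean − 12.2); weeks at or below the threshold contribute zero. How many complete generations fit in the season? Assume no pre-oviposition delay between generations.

Weekly DD (7 × max(0, T̄ − 12.2)): 107.8, 106.4, 0.0, 73.5, 21.7, 29.4, 67.2, 120.4, 0.0, 86.1, 22.4, 95.9, 12.6, 116.9, 86.1, 30.1, 87.5, 109.2, 91.0, 0.0.
Season total = 1264.2 DD.
Complete generations = ⌊1264.2 / 375⌋ = 3.

3 generations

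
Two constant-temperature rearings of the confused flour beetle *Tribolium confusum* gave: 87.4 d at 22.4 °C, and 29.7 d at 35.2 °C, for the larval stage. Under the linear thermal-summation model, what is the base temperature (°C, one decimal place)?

15.8 °C

Linear rate model ⇒ the product D·(T − T_b) is constant across temperatures.
87.4·(22.4 − T_b) = 29.7·(35.2 − T_b)
T_b = (87.4·22.4 − 29.7·35.2) / (87.4 − 29.7) = 912.32 / 57.7 = 15.811 °C ≈ 15.8 °C.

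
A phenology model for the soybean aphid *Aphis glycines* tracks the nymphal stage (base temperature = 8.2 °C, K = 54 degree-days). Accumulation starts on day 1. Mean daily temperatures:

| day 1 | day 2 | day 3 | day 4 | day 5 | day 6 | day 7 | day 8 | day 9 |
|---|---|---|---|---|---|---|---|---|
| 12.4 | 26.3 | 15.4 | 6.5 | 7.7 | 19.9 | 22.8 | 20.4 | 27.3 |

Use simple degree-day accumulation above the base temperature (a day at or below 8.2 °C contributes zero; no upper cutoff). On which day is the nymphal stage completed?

day 7

Daily DD above 8.2 °C: 4.2, 18.1, 7.2, 0.0, 0.0, 11.7, 14.6, 12.2, 19.1.
Cumulative: 4.2, 22.3, 29.5, 29.5, 29.5, 41.2, 55.8, 68.0, 87.1.
The total first reaches 54 DD on day 7.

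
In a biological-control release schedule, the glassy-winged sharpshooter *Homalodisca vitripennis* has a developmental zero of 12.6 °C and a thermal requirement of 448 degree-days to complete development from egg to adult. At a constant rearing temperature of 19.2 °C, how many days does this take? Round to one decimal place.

67.9 days

Daily accumulation = 19.2 − 12.6 = 6.6 DD/day.
Duration = 448 / 6.6 = 67.879 ≈ 67.9 days.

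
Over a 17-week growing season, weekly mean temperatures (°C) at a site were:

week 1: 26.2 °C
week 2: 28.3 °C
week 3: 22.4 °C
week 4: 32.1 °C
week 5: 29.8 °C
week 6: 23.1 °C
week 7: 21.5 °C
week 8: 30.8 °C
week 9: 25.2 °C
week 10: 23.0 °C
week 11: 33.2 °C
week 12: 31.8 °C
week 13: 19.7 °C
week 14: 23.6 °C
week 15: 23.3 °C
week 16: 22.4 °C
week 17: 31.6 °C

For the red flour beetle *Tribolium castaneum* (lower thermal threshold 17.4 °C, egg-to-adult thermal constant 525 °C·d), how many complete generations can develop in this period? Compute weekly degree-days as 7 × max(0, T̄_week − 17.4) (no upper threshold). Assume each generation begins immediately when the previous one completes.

Weekly DD (7 × max(0, T̄ − 17.4)): 61.6, 76.3, 35.0, 102.9, 86.8, 39.9, 28.7, 93.8, 54.6, 39.2, 110.6, 100.8, 16.1, 43.4, 41.3, 35.0, 99.4.
Season total = 1065.4 DD.
Complete generations = ⌊1065.4 / 525⌋ = 2.

2 generations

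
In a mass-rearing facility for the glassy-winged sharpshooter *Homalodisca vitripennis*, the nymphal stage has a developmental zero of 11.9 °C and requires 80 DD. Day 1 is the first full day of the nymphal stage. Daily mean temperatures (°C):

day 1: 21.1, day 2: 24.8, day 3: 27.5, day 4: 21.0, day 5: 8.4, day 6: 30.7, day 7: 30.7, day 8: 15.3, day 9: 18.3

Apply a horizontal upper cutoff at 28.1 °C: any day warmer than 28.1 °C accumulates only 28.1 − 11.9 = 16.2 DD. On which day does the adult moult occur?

Daily DD above 11.9 °C (capped at 16.2): 9.2, 12.9, 15.6, 9.1, 0.0, 16.2, 16.2, 3.4, 6.4.
Cumulative: 9.2, 22.1, 37.7, 46.8, 46.8, 63.0, 79.2, 82.6, 89.0.
The total first reaches 80 DD on day 8.

day 8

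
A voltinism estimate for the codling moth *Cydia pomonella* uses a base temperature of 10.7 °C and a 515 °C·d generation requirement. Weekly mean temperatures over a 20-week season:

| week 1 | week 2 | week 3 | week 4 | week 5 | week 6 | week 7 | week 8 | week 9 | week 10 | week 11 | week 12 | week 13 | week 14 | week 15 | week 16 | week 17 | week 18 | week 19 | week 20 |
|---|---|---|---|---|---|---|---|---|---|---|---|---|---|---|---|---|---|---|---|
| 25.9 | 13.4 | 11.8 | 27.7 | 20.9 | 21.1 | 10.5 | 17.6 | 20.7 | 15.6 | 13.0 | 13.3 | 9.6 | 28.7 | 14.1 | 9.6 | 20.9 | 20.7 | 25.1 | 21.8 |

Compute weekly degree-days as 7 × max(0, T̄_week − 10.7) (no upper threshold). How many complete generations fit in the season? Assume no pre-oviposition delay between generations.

2 generations

Weekly DD (7 × max(0, T̄ − 10.7)): 106.4, 18.9, 7.7, 119.0, 71.4, 72.8, 0.0, 48.3, 70.0, 34.3, 16.1, 18.2, 0.0, 126.0, 23.8, 0.0, 71.4, 70.0, 100.8, 77.7.
Season total = 1052.8 DD.
Complete generations = ⌊1052.8 / 515⌋ = 2.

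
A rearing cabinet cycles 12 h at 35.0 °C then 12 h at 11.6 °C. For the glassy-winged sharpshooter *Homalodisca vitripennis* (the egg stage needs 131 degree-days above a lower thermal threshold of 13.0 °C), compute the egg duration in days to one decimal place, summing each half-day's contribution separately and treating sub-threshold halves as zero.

11.9 days

Day half: max(0, 35.0 − 13.0) × 0.5 = 22.0 × 0.5 = 11.00 DD.
Night half: max(0, 11.6 − 13.0) × 0.5 = 0.0 × 0.5 = 0.00 DD.
Per 24 h: 11.00 DD/day.
Duration = 131 / 11.00 = 11.909 ≈ 11.9 days.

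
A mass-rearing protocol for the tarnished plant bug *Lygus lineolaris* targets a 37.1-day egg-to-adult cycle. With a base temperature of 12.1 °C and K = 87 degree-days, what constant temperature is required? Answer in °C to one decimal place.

Required daily accumulation = 87 / 37.1 = 2.345 DD/day.
T = T_base + 2.345 = 12.1 + 2.345 = 14.445 ≈ 14.4 °C.

14.4 °C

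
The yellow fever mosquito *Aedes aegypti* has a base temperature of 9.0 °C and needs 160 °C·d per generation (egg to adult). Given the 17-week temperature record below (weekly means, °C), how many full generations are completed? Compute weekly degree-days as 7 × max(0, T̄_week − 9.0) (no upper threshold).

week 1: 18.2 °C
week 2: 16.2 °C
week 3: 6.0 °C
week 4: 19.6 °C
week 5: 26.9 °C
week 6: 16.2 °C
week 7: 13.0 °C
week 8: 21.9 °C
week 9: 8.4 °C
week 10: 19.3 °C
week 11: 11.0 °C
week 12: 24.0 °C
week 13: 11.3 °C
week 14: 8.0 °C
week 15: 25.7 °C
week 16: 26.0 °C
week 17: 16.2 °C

Weekly DD (7 × max(0, T̄ − 9.0)): 64.4, 50.4, 0.0, 74.2, 125.3, 50.4, 28.0, 90.3, 0.0, 72.1, 14.0, 105.0, 16.1, 0.0, 116.9, 119.0, 50.4.
Season total = 976.5 DD.
Complete generations = ⌊976.5 / 160⌋ = 6.

6 generations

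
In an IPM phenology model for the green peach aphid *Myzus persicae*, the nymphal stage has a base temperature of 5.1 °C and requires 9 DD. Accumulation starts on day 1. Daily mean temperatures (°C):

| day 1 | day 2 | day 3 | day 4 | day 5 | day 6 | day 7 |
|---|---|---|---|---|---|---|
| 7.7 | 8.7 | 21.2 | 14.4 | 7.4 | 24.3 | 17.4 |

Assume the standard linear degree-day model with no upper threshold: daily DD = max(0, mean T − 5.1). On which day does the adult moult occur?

day 3

Daily DD above 5.1 °C: 2.6, 3.6, 16.1, 9.3, 2.3, 19.2, 12.3.
Cumulative: 2.6, 6.2, 22.3, 31.6, 33.9, 53.1, 65.4.
The total first reaches 9 DD on day 3.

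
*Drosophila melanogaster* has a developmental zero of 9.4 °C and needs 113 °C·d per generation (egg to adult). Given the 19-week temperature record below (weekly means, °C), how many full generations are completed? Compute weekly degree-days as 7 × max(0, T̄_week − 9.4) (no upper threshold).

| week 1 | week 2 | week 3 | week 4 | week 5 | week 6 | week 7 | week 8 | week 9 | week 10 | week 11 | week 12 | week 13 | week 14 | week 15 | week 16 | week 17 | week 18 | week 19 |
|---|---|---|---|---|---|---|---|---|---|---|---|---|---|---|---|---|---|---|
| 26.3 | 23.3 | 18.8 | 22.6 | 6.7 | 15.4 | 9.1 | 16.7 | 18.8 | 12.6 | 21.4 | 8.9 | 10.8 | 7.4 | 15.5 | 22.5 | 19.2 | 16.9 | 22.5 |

8 generations

Weekly DD (7 × max(0, T̄ − 9.4)): 118.3, 97.3, 65.8, 92.4, 0.0, 42.0, 0.0, 51.1, 65.8, 22.4, 84.0, 0.0, 9.8, 0.0, 42.7, 91.7, 68.6, 52.5, 91.7.
Season total = 996.1 DD.
Complete generations = ⌊996.1 / 113⌋ = 8.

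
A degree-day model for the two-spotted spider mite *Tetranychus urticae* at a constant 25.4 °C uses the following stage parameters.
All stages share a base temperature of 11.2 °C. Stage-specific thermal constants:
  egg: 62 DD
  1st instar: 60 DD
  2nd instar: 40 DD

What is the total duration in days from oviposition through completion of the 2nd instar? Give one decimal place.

Daily accumulation at 25.4 °C = 25.4 − 11.2 = 14.2 DD/day.
Total K = 62 + 60 + 40 = 162 DD.
Total duration = 162 / 14.2 = 11.408 ≈ 11.4 days.

11.4 days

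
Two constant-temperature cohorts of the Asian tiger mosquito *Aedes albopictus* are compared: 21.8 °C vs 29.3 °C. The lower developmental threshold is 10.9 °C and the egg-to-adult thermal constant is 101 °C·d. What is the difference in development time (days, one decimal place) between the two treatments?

At 21.8 °C: 101 / (21.8 − 10.9) = 101 / 10.9 = 9.266 d.
At 29.3 °C: 101 / (29.3 − 10.9) = 101 / 18.4 = 5.489 d.
Difference = |9.266 − 5.489| = 3.777 ≈ 3.8 days.

3.8 days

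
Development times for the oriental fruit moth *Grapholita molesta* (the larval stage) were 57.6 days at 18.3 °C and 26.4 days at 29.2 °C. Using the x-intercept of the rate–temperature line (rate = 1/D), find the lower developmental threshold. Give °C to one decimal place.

9.1 °C

Under the model K = D·(T − T_b), so D₁·(T₁ − T_b) = D₂·(T₂ − T_b).
57.6·(18.3 − T_b) = 26.4·(29.2 − T_b)
T_b = (57.6·18.3 − 26.4·29.2) / (57.6 − 26.4) = 283.20 / 31.2 = 9.077 °C ≈ 9.1 °C.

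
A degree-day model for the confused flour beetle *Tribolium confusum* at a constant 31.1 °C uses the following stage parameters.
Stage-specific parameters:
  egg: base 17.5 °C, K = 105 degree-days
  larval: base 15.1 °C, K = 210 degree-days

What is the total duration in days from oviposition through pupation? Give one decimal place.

20.8 days

egg: 105 / (31.1 − 17.5) = 105 / 13.6 = 7.721 d.
larval: 210 / (31.1 − 15.1) = 210 / 16.0 = 13.125 d.
Sum = 20.846 ≈ 20.8 days.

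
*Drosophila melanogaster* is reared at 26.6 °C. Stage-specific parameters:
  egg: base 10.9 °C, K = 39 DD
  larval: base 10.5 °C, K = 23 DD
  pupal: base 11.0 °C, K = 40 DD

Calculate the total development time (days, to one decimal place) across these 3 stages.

egg: 39 / (26.6 − 10.9) = 39 / 15.7 = 2.484 d.
larval: 23 / (26.6 − 10.5) = 23 / 16.1 = 1.429 d.
pupal: 40 / (26.6 − 11.0) = 40 / 15.6 = 2.564 d.
Sum = 6.477 ≈ 6.5 days.

6.5 days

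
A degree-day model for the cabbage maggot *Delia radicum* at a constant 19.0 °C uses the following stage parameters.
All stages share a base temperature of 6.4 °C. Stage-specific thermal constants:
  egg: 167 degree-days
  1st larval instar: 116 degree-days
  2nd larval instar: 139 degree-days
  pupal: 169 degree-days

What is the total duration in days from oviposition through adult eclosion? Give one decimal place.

46.9 days

Daily accumulation at 19.0 °C = 19.0 − 6.4 = 12.6 DD/day.
Total K = 167 + 116 + 139 + 169 = 591 DD.
Total duration = 591 / 12.6 = 46.905 ≈ 46.9 days.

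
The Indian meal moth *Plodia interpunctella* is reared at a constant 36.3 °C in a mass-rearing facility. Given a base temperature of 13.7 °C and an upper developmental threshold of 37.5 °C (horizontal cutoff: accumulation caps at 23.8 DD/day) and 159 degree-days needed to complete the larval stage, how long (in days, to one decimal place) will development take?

Daily accumulation = 36.3 − 13.7 = 22.6 DD/day.
Duration = 159 / 22.6 = 7.035 ≈ 7.0 days.

7.0 days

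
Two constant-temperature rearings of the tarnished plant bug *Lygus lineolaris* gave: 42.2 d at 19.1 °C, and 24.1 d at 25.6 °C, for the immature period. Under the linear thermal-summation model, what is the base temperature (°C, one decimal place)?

Under the model K = D·(T − T_b), so D₁·(T₁ − T_b) = D₂·(T₂ − T_b).
42.2·(19.1 − T_b) = 24.1·(25.6 − T_b)
T_b = (42.2·19.1 − 24.1·25.6) / (42.2 − 24.1) = 189.06 / 18.1 = 10.445 °C ≈ 10.4 °C.

10.4 °C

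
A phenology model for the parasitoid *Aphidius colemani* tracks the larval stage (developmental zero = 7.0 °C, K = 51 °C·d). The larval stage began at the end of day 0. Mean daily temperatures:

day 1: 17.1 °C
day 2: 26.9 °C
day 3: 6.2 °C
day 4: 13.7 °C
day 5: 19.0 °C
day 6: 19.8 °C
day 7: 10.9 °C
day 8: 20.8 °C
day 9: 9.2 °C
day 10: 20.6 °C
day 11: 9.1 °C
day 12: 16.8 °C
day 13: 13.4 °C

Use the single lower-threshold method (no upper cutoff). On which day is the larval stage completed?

day 6

Daily DD above 7.0 °C: 10.1, 19.9, 0.0, 6.7, 12.0, 12.8, 3.9, 13.8, 2.2, 13.6, 2.1, 9.8, 6.4.
Cumulative: 10.1, 30.0, 30.0, 36.7, 48.7, 61.5, 65.4, 79.2, 81.4, 95.0, 97.1, 106.9, 113.3.
The total first reaches 51 DD on day 6.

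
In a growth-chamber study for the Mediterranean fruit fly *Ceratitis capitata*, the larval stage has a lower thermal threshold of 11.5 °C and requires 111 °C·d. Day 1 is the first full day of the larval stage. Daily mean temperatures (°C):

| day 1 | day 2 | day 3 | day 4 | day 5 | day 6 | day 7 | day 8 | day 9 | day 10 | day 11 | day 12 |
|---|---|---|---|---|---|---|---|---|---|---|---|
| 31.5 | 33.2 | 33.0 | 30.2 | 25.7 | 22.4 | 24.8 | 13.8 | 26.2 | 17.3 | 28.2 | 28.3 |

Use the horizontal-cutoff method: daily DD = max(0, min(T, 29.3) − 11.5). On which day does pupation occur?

day 8

Daily DD above 11.5 °C (capped at 17.8): 17.8, 17.8, 17.8, 17.8, 14.2, 10.9, 13.3, 2.3, 14.7, 5.8, 16.7, 16.8.
Cumulative: 17.8, 35.6, 53.4, 71.2, 85.4, 96.3, 109.6, 111.9, 126.6, 132.4, 149.1, 165.9.
The total first reaches 111 DD on day 8.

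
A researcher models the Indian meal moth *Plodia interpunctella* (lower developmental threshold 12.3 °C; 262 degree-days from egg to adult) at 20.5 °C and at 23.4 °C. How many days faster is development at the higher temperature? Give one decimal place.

At 20.5 °C: 262 / (20.5 − 12.3) = 262 / 8.2 = 31.951 d.
At 23.4 °C: 262 / (23.4 − 12.3) = 262 / 11.1 = 23.604 d.
Difference = |31.951 − 23.604| = 8.348 ≈ 8.3 days.

8.3 days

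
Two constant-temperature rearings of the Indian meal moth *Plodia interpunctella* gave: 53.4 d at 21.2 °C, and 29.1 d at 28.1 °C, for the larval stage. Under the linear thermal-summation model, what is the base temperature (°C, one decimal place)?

12.9 °C

Under the model K = D·(T − T_b), so D₁·(T₁ − T_b) = D₂·(T₂ − T_b).
53.4·(21.2 − T_b) = 29.1·(28.1 − T_b)
T_b = (53.4·21.2 − 29.1·28.1) / (53.4 − 29.1) = 314.37 / 24.3 = 12.937 °C ≈ 12.9 °C.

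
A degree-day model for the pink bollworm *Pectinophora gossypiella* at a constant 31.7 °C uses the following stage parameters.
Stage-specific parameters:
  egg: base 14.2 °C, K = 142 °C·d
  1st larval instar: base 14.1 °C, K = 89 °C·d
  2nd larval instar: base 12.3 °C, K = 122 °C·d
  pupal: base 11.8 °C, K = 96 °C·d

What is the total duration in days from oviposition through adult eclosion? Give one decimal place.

egg: 142 / (31.7 − 14.2) = 142 / 17.5 = 8.114 d.
1st larval instar: 89 / (31.7 − 14.1) = 89 / 17.6 = 5.057 d.
2nd larval instar: 122 / (31.7 − 12.3) = 122 / 19.4 = 6.289 d.
pupal: 96 / (31.7 − 11.8) = 96 / 19.9 = 4.824 d.
Sum = 24.284 ≈ 24.3 days.

24.3 days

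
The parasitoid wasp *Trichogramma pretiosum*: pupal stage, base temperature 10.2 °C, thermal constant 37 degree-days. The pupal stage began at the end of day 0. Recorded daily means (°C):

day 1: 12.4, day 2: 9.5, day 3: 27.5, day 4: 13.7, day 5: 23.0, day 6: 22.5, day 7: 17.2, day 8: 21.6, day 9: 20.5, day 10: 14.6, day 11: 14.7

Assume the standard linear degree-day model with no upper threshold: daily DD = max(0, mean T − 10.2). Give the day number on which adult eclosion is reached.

Daily DD above 10.2 °C: 2.2, 0.0, 17.3, 3.5, 12.8, 12.3, 7.0, 11.4, 10.3, 4.4, 4.5.
Cumulative: 2.2, 2.2, 19.5, 23.0, 35.8, 48.1, 55.1, 66.5, 76.8, 81.2, 85.7.
The total first reaches 37 DD on day 6.

day 6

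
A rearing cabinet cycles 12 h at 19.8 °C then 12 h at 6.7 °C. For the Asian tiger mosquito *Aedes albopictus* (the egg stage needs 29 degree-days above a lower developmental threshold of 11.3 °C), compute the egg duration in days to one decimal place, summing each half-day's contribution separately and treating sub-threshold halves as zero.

6.8 days

Day half: max(0, 19.8 − 11.3) × 0.5 = 8.5 × 0.5 = 4.25 DD.
Night half: max(0, 6.7 − 11.3) × 0.5 = 0.0 × 0.5 = 0.00 DD.
Per 24 h: 4.25 DD/day.
Duration = 29 / 4.25 = 6.824 ≈ 6.8 days.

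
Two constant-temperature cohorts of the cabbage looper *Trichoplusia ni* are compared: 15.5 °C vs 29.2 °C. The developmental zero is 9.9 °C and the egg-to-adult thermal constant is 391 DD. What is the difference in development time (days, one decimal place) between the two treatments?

At 15.5 °C: 391 / (15.5 − 9.9) = 391 / 5.6 = 69.821 d.
At 29.2 °C: 391 / (29.2 − 9.9) = 391 / 19.3 = 20.259 d.
Difference = |69.821 − 20.259| = 49.562 ≈ 49.6 days.

49.6 days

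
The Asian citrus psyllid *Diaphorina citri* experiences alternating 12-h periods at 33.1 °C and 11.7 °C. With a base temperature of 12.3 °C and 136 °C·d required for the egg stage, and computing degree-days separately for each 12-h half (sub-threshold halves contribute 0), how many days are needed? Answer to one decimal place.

13.1 days

Day half: max(0, 33.1 − 12.3) × 0.5 = 20.8 × 0.5 = 10.40 DD.
Night half: max(0, 11.7 − 12.3) × 0.5 = 0.0 × 0.5 = 0.00 DD.
Per 24 h: 10.40 DD/day.
Duration = 136 / 10.40 = 13.077 ≈ 13.1 days.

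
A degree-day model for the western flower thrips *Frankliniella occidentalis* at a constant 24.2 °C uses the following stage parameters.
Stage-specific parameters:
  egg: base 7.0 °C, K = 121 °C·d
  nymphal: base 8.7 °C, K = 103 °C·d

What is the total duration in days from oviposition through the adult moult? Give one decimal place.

13.7 days

egg: 121 / (24.2 − 7.0) = 121 / 17.2 = 7.035 d.
nymphal: 103 / (24.2 − 8.7) = 103 / 15.5 = 6.645 d.
Sum = 13.680 ≈ 13.7 days.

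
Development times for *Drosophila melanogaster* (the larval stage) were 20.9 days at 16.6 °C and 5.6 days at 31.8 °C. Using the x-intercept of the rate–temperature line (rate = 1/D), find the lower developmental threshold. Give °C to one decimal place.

Linear rate model ⇒ the product D·(T − T_b) is constant across temperatures.
20.9·(16.6 − T_b) = 5.6·(31.8 − T_b)
T_b = (20.9·16.6 − 5.6·31.8) / (20.9 − 5.6) = 168.86 / 15.3 = 11.037 °C ≈ 11.0 °C.

11.0 °C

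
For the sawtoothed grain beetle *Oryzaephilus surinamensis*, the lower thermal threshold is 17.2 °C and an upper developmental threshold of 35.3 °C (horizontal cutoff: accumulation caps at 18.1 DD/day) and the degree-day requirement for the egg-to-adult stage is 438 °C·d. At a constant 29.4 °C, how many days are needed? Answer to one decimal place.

Daily accumulation = 29.4 − 17.2 = 12.2 DD/day.
Duration = 438 / 12.2 = 35.902 ≈ 35.9 days.

35.9 days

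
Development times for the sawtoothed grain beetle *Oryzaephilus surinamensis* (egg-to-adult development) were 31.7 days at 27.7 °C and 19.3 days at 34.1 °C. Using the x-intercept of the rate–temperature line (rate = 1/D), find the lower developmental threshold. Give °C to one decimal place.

Under the model K = D·(T − T_b), so D₁·(T₁ − T_b) = D₂·(T₂ − T_b).
31.7·(27.7 − T_b) = 19.3·(34.1 − T_b)
T_b = (31.7·27.7 − 19.3·34.1) / (31.7 − 19.3) = 219.96 / 12.4 = 17.739 °C ≈ 17.7 °C.

17.7 °C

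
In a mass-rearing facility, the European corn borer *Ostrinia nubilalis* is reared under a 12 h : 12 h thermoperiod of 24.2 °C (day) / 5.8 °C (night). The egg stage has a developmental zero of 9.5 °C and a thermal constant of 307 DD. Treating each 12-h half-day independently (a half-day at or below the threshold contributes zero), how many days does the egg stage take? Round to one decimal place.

Day half: max(0, 24.2 − 9.5) × 0.5 = 14.7 × 0.5 = 7.35 DD.
Night half: max(0, 5.8 − 9.5) × 0.5 = 0.0 × 0.5 = 0.00 DD.
Per 24 h: 7.35 DD/day.
Duration = 307 / 7.35 = 41.769 ≈ 41.8 days.

41.8 days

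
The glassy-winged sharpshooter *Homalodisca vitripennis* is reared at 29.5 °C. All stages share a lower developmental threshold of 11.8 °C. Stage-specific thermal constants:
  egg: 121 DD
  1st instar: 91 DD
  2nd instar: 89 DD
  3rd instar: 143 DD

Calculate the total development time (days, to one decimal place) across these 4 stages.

Daily accumulation at 29.5 °C = 29.5 − 11.8 = 17.7 DD/day.
Total K = 121 + 91 + 89 + 143 = 444 DD.
Total duration = 444 / 17.7 = 25.085 ≈ 25.1 days.

25.1 days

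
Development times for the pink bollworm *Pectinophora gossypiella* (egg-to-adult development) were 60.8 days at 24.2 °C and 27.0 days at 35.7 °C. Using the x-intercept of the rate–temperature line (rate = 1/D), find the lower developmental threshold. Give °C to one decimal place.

Equal thermal constants: D₁(T₁ − T_b) = D₂(T₂ − T_b).
60.8·(24.2 − T_b) = 27.0·(35.7 − T_b)
T_b = (60.8·24.2 − 27.0·35.7) / (60.8 − 27.0) = 507.46 / 33.8 = 15.014 °C ≈ 15.0 °C.

15.0 °C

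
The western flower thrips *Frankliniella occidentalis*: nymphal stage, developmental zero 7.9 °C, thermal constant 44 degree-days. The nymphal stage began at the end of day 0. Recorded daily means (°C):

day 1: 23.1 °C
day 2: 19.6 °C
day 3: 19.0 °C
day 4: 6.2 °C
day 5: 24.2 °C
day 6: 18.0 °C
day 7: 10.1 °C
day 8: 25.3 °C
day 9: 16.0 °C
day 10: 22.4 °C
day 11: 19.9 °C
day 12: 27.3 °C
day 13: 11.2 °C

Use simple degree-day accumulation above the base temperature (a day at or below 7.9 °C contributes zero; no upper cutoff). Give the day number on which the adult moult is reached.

day 5

Daily DD above 7.9 °C: 15.2, 11.7, 11.1, 0.0, 16.3, 10.1, 2.2, 17.4, 8.1, 14.5, 12.0, 19.4, 3.3.
Cumulative: 15.2, 26.9, 38.0, 38.0, 54.3, 64.4, 66.6, 84.0, 92.1, 106.6, 118.6, 138.0, 141.3.
The total first reaches 44 DD on day 5.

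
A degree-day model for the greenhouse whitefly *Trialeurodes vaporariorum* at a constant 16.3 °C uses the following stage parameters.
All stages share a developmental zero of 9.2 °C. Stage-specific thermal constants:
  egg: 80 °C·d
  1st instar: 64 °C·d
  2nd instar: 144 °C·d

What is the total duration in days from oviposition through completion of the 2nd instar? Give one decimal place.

Daily accumulation at 16.3 °C = 16.3 − 9.2 = 7.1 DD/day.
Total K = 80 + 64 + 144 = 288 DD.
Total duration = 288 / 7.1 = 40.563 ≈ 40.6 days.

40.6 days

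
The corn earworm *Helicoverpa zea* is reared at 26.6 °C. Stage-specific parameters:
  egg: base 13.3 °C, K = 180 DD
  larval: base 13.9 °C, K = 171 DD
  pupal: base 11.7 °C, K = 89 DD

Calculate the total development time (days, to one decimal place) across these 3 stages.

33.0 days

egg: 180 / (26.6 − 13.3) = 180 / 13.3 = 13.534 d.
larval: 171 / (26.6 − 13.9) = 171 / 12.7 = 13.465 d.
pupal: 89 / (26.6 − 11.7) = 89 / 14.9 = 5.973 d.
Sum = 32.972 ≈ 33.0 days.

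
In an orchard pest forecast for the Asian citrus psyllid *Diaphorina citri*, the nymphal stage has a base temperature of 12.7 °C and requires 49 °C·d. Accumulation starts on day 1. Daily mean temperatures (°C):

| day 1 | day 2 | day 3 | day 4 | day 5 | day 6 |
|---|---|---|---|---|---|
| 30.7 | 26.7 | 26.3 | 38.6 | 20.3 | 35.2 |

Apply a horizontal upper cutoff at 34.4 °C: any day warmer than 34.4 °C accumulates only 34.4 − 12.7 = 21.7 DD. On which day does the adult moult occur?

Daily DD above 12.7 °C (capped at 21.7): 18.0, 14.0, 13.6, 21.7, 7.6, 21.7.
Cumulative: 18.0, 32.0, 45.6, 67.3, 74.9, 96.6.
The total first reaches 49 DD on day 4.

day 4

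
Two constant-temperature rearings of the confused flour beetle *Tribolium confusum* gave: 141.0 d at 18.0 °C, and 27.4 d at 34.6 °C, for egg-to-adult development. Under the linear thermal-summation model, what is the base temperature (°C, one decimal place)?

Linear rate model ⇒ the product D·(T − T_b) is constant across temperatures.
141.0·(18.0 − T_b) = 27.4·(34.6 − T_b)
T_b = (141.0·18.0 − 27.4·34.6) / (141.0 − 27.4) = 1589.96 / 113.6 = 13.996 °C ≈ 14.0 °C.

14.0 °C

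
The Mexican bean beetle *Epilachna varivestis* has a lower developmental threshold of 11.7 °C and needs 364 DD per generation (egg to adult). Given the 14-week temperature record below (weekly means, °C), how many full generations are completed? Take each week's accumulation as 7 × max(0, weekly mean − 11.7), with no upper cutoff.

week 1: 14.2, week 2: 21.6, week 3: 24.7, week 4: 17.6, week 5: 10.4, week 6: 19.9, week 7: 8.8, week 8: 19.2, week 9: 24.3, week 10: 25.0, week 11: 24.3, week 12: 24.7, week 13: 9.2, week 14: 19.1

Weekly DD (7 × max(0, T̄ − 11.7)): 17.5, 69.3, 91.0, 41.3, 0.0, 57.4, 0.0, 52.5, 88.2, 93.1, 88.2, 91.0, 0.0, 51.8.
Season total = 741.3 DD.
Complete generations = ⌊741.3 / 364⌋ = 2.

2 generations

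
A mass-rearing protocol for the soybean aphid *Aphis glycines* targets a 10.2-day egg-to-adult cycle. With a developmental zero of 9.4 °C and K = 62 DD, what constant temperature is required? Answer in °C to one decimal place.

Required daily accumulation = 62 / 10.2 = 6.078 DD/day.
T = T_base + 6.078 = 9.4 + 6.078 = 15.478 ≈ 15.5 °C.

15.5 °C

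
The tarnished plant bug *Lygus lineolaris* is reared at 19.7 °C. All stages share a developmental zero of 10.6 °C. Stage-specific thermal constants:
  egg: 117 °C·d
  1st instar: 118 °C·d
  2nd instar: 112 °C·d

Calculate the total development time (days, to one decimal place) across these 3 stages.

38.1 days

Daily accumulation at 19.7 °C = 19.7 − 10.6 = 9.1 DD/day.
Total K = 117 + 118 + 112 = 347 DD.
Total duration = 347 / 9.1 = 38.132 ≈ 38.1 days.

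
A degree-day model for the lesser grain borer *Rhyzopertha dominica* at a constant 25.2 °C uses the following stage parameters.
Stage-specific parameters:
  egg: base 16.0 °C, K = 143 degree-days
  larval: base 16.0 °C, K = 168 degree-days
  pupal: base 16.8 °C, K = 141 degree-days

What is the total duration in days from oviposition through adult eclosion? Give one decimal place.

50.6 days

egg: 143 / (25.2 − 16.0) = 143 / 9.2 = 15.543 d.
larval: 168 / (25.2 − 16.0) = 168 / 9.2 = 18.261 d.
pupal: 141 / (25.2 − 16.8) = 141 / 8.4 = 16.786 d.
Sum = 50.590 ≈ 50.6 days.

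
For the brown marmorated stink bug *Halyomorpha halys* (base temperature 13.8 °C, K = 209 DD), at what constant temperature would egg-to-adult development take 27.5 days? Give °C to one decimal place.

21.4 °C

Required daily accumulation = 209 / 27.5 = 7.600 DD/day.
T = T_base + 7.600 = 13.8 + 7.600 = 21.400 ≈ 21.4 °C.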